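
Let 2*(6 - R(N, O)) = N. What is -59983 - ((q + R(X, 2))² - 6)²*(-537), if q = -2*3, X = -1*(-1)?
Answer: -675655/16 ≈ -42228.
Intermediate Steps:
X = 1
R(N, O) = 6 - N/2
q = -6
-59983 - ((q + R(X, 2))² - 6)²*(-537) = -59983 - ((-6 + (6 - ½*1))² - 6)²*(-537) = -59983 - ((-6 + (6 - ½))² - 6)²*(-537) = -59983 - ((-6 + 11/2)² - 6)²*(-537) = -59983 - ((-½)² - 6)²*(-537) = -59983 - (¼ - 6)²*(-537) = -59983 - (-23/4)²*(-537) = -59983 - 529*(-537)/16 = -59983 - 1*(-284073/16) = -59983 + 284073/16 = -675655/16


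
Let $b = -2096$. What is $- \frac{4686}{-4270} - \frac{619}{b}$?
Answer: $\frac{6232493}{4474960} \approx 1.3927$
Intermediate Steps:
$- \frac{4686}{-4270} - \frac{619}{b} = - \frac{4686}{-4270} - \frac{619}{-2096} = \left(-4686\right) \left(- \frac{1}{4270}\right) - - \frac{619}{2096} = \frac{2343}{2135} + \frac{619}{2096} = \frac{6232493}{4474960}$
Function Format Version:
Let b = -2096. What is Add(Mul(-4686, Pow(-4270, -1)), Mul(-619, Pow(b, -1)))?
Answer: Rational(6232493, 4474960) ≈ 1.3927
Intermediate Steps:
Add(Mul(-4686, Pow(-4270, -1)), Mul(-619, Pow(b, -1))) = Add(Mul(-4686, Pow(-4270, -1)), Mul(-619, Pow(-2096, -1))) = Add(Mul(-4686, Rational(-1, 4270)), Mul(-619, Rational(-1, 2096))) = Add(Rational(2343, 2135), Rational(619, 2096)) = Rational(6232493, 4474960)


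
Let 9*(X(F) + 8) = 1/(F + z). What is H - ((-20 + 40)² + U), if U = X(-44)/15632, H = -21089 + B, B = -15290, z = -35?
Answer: -408774746519/11114352 ≈ -36779.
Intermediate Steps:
X(F) = -8 + 1/(9*(-35 + F)) (X(F) = -8 + 1/(9*(F - 35)) = -8 + 1/(9*(-35 + F)))
H = -36379 (H = -21089 - 15290 = -36379)
U = -5689/11114352 (U = ((2521 - 72*(-44))/(9*(-35 - 44)))/15632 = ((⅑)*(2521 + 3168)/(-79))*(1/15632) = ((⅑)*(-1/79)*5689)*(1/15632) = -5689/711*1/15632 = -5689/11114352 ≈ -0.00051186)
H - ((-20 + 40)² + U) = -36379 - ((-20 + 40)² - 5689/11114352) = -36379 - (20² - 5689/11114352) = -36379 - (400 - 5689/11114352) = -36379 - 1*4445735111/11114352 = -36379 - 4445735111/11114352 = -408774746519/11114352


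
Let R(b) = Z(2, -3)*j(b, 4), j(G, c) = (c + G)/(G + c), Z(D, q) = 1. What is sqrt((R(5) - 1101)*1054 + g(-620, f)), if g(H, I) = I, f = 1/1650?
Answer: I*sqrt(126258659934)/330 ≈ 1076.8*I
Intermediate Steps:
f = 1/1650 ≈ 0.00060606
j(G, c) = 1 (j(G, c) = (G + c)/(G + c) = 1)
R(b) = 1 (R(b) = 1*1 = 1)
sqrt((R(5) - 1101)*1054 + g(-620, f)) = sqrt((1 - 1101)*1054 + 1/1650) = sqrt(-1100*1054 + 1/1650) = sqrt(-1159400 + 1/1650) = sqrt(-1913009999/1650) = I*sqrt(126258659934)/330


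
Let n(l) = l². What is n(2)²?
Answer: 16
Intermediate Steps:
n(2)² = (2²)² = 4² = 16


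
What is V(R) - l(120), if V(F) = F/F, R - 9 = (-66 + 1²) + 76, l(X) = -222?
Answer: 223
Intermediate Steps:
R = 20 (R = 9 + ((-66 + 1²) + 76) = 9 + ((-66 + 1) + 76) = 9 + (-65 + 76) = 9 + 11 = 20)
V(F) = 1
V(R) - l(120) = 1 - 1*(-222) = 1 + 222 = 223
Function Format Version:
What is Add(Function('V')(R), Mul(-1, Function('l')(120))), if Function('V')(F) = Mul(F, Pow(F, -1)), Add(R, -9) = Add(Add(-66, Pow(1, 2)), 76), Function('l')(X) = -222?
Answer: 223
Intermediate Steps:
R = 20 (R = Add(9, Add(Add(-66, Pow(1, 2)), 76)) = Add(9, Add(Add(-66, 1), 76)) = Add(9, Add(-65, 76)) = Add(9, 11) = 20)
Function('V')(F) = 1
Add(Function('V')(R), Mul(-1, Function('l')(120))) = Add(1, Mul(-1, -222)) = Add(1, 222) = 223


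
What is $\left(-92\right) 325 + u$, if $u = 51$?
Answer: $-29849$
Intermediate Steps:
$\left(-92\right) 325 + u = \left(-92\right) 325 + 51 = -29900 + 51 = -29849$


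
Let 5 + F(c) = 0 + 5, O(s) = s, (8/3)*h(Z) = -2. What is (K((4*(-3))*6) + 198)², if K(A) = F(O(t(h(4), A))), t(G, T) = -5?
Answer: 39204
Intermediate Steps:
h(Z) = -¾ (h(Z) = (3/8)*(-2) = -¾)
F(c) = 0 (F(c) = -5 + (0 + 5) = -5 + 5 = 0)
K(A) = 0
(K((4*(-3))*6) + 198)² = (0 + 198)² = 198² = 39204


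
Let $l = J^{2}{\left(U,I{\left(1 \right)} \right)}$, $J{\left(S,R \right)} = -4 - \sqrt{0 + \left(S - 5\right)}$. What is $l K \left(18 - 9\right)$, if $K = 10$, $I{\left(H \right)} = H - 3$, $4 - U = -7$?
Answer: $1980 + 720 \sqrt{6} \approx 3743.6$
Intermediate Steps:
$U = 11$ ($U = 4 - -7 = 4 + 7 = 11$)
$I{\left(H \right)} = -3 + H$ ($I{\left(H \right)} = H - 3 = -3 + H$)
$J{\left(S,R \right)} = -4 - \sqrt{-5 + S}$ ($J{\left(S,R \right)} = -4 - \sqrt{0 + \left(S - 5\right)} = -4 - \sqrt{0 + \left(-5 + S\right)} = -4 - \sqrt{-5 + S}$)
$l = \left(-4 - \sqrt{6}\right)^{2}$ ($l = \left(-4 - \sqrt{-5 + 11}\right)^{2} = \left(-4 - \sqrt{6}\right)^{2} \approx 41.596$)
$l K \left(18 - 9\right) = \left(4 + \sqrt{6}\right)^{2} \cdot 10 \left(18 - 9\right) = \left(4 + \sqrt{6}\right)^{2} \cdot 10 \cdot 9 = \left(4 + \sqrt{6}\right)^{2} \cdot 90 = 90 \left(4 + \sqrt{6}\right)^{2}$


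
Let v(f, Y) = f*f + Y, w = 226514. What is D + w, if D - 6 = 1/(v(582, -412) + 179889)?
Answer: 117382890521/518201 ≈ 2.2652e+5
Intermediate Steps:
v(f, Y) = Y + f**2 (v(f, Y) = f**2 + Y = Y + f**2)
D = 3109207/518201 (D = 6 + 1/((-412 + 582**2) + 179889) = 6 + 1/((-412 + 338724) + 179889) = 6 + 1/(338312 + 179889) = 6 + 1/518201 = 3109207/518201 ≈ 6.0000)
D + w = 3109207/518201 + 226514 = 117382890521/518201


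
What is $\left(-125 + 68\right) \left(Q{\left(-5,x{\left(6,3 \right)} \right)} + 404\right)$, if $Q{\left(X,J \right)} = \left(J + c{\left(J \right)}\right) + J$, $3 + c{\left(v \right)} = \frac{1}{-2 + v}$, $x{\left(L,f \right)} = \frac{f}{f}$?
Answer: $-22914$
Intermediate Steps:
$x{\left(L,f \right)} = 1$
$c{\left(v \right)} = -3 + \frac{1}{-2 + v}$
$Q{\left(X,J \right)} = 2 J + \frac{7 - 3 J}{-2 + J}$ ($Q{\left(X,J \right)} = \left(J + \frac{7 - 3 J}{-2 + J}\right) + J = 2 J + \frac{7 - 3 J}{-2 + J}$)
$\left(-125 + 68\right) \left(Q{\left(-5,x{\left(6,3 \right)} \right)} + 404\right) = \left(-125 + 68\right) \left(\frac{7 - 7 + 2 \cdot 1^{2}}{-2 + 1} + 404\right) = - 57 \left(\frac{7 - 7 + 2 \cdot 1}{-1} + 404\right) = - 57 \left(- (7 - 7 + 2) + 404\right) = - 57 \left(\left(-1\right) 2 + 404\right) = - 57 \left(-2 + 404\right) = \left(-57\right) 402 = -22914$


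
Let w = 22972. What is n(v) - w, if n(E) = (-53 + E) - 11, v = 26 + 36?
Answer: -22974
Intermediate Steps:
v = 62
n(E) = -64 + E
n(v) - w = (-64 + 62) - 1*22972 = -2 - 22972 = -22974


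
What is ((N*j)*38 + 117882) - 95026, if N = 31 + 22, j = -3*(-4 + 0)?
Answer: 47024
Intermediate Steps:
j = 12 (j = -3*(-4) = 12)
N = 53
((N*j)*38 + 117882) - 95026 = ((53*12)*38 + 117882) - 95026 = (636*38 + 117882) - 95026 = (24168 + 117882) - 95026 = 142050 - 95026 = 47024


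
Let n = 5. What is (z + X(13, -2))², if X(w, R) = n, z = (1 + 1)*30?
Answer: 4225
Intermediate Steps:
z = 60 (z = 2*30 = 60)
X(w, R) = 5
(z + X(13, -2))² = (60 + 5)² = 65² = 4225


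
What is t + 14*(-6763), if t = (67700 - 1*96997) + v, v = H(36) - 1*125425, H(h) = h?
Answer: -249368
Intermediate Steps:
v = -125389 (v = 36 - 1*125425 = 36 - 125425 = -125389)
t = -154686 (t = (67700 - 1*96997) - 125389 = (67700 - 96997) - 125389 = -29297 - 125389 = -154686)
t + 14*(-6763) = -154686 + 14*(-6763) = -154686 - 94682 = -249368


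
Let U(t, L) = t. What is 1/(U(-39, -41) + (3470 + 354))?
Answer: 1/3785 ≈ 0.00026420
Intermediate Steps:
1/(U(-39, -41) + (3470 + 354)) = 1/(-39 + (3470 + 354)) = 1/(-39 + 3824) = 1/3785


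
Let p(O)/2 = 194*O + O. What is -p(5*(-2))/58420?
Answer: 195/2921 ≈ 0.066758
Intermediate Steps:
p(O) = 390*O (p(O) = 2*(194*O + O) = 2*(195*O) = 390*O)
-p(5*(-2))/58420 = -390*(5*(-2))/58420 = -390*(-10)/58420 = -(-3900)/58420 = -1*(-195/2921) = 195/2921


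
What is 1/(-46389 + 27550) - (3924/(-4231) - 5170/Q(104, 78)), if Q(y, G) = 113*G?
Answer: 531810148300/351272314263 ≈ 1.5140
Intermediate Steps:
1/(-46389 + 27550) - (3924/(-4231) - 5170/Q(104, 78)) = 1/(-46389 + 27550) - (3924/(-4231) - 5170/(113*78)) = 1/(-18839) - (3924*(-1/4231) - 5170/8814) = -1/18839 - (-3924/4231 - 5170*1/8814) = -1/18839 - (-3924/4231 - 2585/4407) = -1/18839 - 1*(-28230203/18646017) = -1/18839 + 28230203/18646017 = 531810148300/351272314263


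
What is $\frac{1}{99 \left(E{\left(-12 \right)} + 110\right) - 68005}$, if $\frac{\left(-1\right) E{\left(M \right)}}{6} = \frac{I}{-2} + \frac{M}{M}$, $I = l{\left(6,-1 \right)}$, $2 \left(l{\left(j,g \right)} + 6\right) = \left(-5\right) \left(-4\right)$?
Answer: $- \frac{1}{56521} \approx -1.7693 \cdot 10^{-5}$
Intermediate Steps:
$l{\left(j,g \right)} = 4$ ($l{\left(j,g \right)} = -6 + \frac{\left(-5\right) \left(-4\right)}{2} = -6 + \frac{1}{2} \cdot 20 = -6 + 10 = 4$)
$I = 4$
$E{\left(M \right)} = 6$ ($E{\left(M \right)} = - 6 \left(\frac{4}{-2} + \frac{M}{M}\right) = - 6 \left(4 \left(- \frac{1}{2}\right) + 1\right) = - 6 \left(-2 + 1\right) = \left(-6\right) \left(-1\right) = 6$)
$\frac{1}{99 \left(E{\left(-12 \right)} + 110\right) - 68005} = \frac{1}{99 \left(6 + 110\right) - 68005} = \frac{1}{99 \cdot 116 - 68005} = \frac{1}{11484 - 68005} = \frac{1}{-56521} = - \frac{1}{56521}$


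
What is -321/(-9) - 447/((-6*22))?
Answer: 5155/132 ≈ 39.053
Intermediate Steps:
-321/(-9) - 447/((-6*22)) = -321*(-⅑) - 447/(-132) = 107/3 - 447*(-1/132) = 107/3 + 149/44 = 5155/132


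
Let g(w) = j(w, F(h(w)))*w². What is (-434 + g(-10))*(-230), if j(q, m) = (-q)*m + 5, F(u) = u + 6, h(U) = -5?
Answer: -245180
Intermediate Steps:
F(u) = 6 + u
j(q, m) = 5 - m*q (j(q, m) = -m*q + 5 = 5 - m*q)
g(w) = w²*(5 - w) (g(w) = (5 - (6 - 5)*w)*w² = (5 - 1*1*w)*w² = (5 - w)*w² = w²*(5 - w))
(-434 + g(-10))*(-230) = (-434 + (-10)²*(5 - 1*(-10)))*(-230) = (-434 + 100*(5 + 10))*(-230) = (-434 + 100*15)*(-230) = (-434 + 1500)*(-230) = 1066*(-230) = -245180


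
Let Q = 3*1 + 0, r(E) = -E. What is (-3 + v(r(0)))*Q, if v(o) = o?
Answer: -9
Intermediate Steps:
Q = 3 (Q = 3 + 0 = 3)
(-3 + v(r(0)))*Q = (-3 - 1*0)*3 = (-3 + 0)*3 = -3*3 = -9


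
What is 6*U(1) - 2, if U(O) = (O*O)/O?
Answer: 4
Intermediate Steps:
U(O) = O (U(O) = O**2/O = O)
6*U(1) - 2 = 6*1 - 2 = 6 - 2 = 4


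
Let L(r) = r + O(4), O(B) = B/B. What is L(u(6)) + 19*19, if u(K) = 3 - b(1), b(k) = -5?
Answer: 370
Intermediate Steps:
O(B) = 1
u(K) = 8 (u(K) = 3 - 1*(-5) = 3 + 5 = 8)
L(r) = 1 + r (L(r) = r + 1 = 1 + r)
L(u(6)) + 19*19 = (1 + 8) + 19*19 = 9 + 361 = 370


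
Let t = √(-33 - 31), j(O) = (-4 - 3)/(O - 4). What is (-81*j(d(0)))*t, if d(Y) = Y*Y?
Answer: -1134*I ≈ -1134.0*I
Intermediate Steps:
d(Y) = Y²
j(O) = -7/(-4 + O)
t = 8*I (t = √(-64) = 8*I ≈ 8.0*I)
(-81*j(d(0)))*t = (-(-567)/(-4 + 0²))*(8*I) = (-(-567)/(-4 + 0))*(8*I) = (-(-567)/(-4))*(8*I) = (-(-567)*(-1)/4)*(8*I) = (-81*7/4)*(8*I) = -1134*I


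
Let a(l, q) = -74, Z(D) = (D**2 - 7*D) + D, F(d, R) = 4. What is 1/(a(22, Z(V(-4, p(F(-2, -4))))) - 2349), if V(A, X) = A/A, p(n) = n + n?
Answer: -1/2423 ≈ -0.00041271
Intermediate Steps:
p(n) = 2*n
V(A, X) = 1
Z(D) = D**2 - 6*D
1/(a(22, Z(V(-4, p(F(-2, -4))))) - 2349) = 1/(-74 - 2349) = 1/(-2423) = -1/2423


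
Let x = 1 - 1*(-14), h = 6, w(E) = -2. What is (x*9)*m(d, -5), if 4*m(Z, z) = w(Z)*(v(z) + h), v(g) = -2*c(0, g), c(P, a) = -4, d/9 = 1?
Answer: -945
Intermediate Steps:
d = 9 (d = 9*1 = 9)
v(g) = 8 (v(g) = -2*(-4) = 8)
m(Z, z) = -7 (m(Z, z) = (-2*(8 + 6))/4 = (-2*14)/4 = (1/4)*(-28) = -7)
x = 15 (x = 1 + 14 = 15)
(x*9)*m(d, -5) = (15*9)*(-7) = 135*(-7) = -945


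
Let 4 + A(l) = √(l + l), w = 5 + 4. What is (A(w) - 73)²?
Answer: 5947 - 462*√2 ≈ 5293.6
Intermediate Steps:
w = 9
A(l) = -4 + √2*√l (A(l) = -4 + √(l + l) = -4 + √(2*l) = -4 + √2*√l)
(A(w) - 73)² = ((-4 + √2*√9) - 73)² = ((-4 + √2*3) - 73)² = ((-4 + 3*√2) - 73)² = (-77 + 3*√2)²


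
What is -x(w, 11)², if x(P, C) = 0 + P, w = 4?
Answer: -16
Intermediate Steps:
x(P, C) = P
-x(w, 11)² = -1*4² = -1*16 = -16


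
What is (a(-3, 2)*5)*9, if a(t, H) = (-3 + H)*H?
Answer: -90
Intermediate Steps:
a(t, H) = H*(-3 + H)
(a(-3, 2)*5)*9 = ((2*(-3 + 2))*5)*9 = ((2*(-1))*5)*9 = -2*5*9 = -10*9 = -90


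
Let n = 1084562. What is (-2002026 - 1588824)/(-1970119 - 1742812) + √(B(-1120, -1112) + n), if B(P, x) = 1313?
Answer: 3590850/3712931 + 5*√43435 ≈ 1043.0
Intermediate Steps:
(-2002026 - 1588824)/(-1970119 - 1742812) + √(B(-1120, -1112) + n) = (-2002026 - 1588824)/(-1970119 - 1742812) + √(1313 + 1084562) = -3590850/(-3712931) + √1085875 = -3590850*(-1/3712931) + 5*√43435 = 3590850/3712931 + 5*√43435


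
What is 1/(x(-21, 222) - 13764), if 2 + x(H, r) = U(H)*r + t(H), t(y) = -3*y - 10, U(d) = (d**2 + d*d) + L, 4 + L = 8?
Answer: 1/182979 ≈ 5.4651e-6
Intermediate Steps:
L = 4 (L = -4 + 8 = 4)
U(d) = 4 + 2*d**2 (U(d) = (d**2 + d*d) + 4 = (d**2 + d**2) + 4 = 2*d**2 + 4 = 4 + 2*d**2)
t(y) = -10 - 3*y
x(H, r) = -12 - 3*H + r*(4 + 2*H**2) (x(H, r) = -2 + ((4 + 2*H**2)*r + (-10 - 3*H)) = -2 + (r*(4 + 2*H**2) + (-10 - 3*H)) = -2 + (-10 - 3*H + r*(4 + 2*H**2)) = -12 - 3*H + r*(4 + 2*H**2))
1/(x(-21, 222) - 13764) = 1/((-12 - 3*(-21) + 2*222*(2 + (-21)**2)) - 13764) = 1/((-12 + 63 + 2*222*(2 + 441)) - 13764) = 1/((-12 + 63 + 2*222*443) - 13764) = 1/((-12 + 63 + 196692) - 13764) = 1/(196743 - 13764) = 1/182979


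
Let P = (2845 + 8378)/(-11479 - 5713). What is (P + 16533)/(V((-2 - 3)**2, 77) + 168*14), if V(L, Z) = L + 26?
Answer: 10526819/1530088 ≈ 6.8799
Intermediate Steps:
V(L, Z) = 26 + L
P = -11223/17192 (P = 11223/(-17192) = 11223*(-1/17192) = -11223/17192 ≈ -0.65280)
(P + 16533)/(V((-2 - 3)**2, 77) + 168*14) = (-11223/17192 + 16533)/((26 + (-2 - 3)**2) + 168*14) = 284224113/(17192*((26 + (-5)**2) + 2352)) = 284224113/(17192*((26 + 25) + 2352)) = 284224113/(17192*(51 + 2352)) = (284224113/17192)/2403 = (284224113/17192)*(1/2403) = 10526819/1530088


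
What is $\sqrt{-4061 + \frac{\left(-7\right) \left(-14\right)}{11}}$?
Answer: $\frac{29 i \sqrt{583}}{11} \approx 63.656 i$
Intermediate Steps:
$\sqrt{-4061 + \frac{\left(-7\right) \left(-14\right)}{11}} = \sqrt{-4061 + 98 \cdot \frac{1}{11}} = \sqrt{-4061 + \frac{98}{11}} = \sqrt{- \frac{44573}{11}} = \frac{29 i \sqrt{583}}{11}$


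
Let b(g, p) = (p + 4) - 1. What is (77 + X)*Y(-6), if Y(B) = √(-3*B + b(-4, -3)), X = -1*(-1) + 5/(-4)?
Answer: 921*√2/4 ≈ 325.62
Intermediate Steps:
b(g, p) = 3 + p (b(g, p) = (4 + p) - 1 = 3 + p)
X = -¼ (X = 1 + 5*(-¼) = 1 - 5/4 = -¼ ≈ -0.25000)
Y(B) = √3*√(-B) (Y(B) = √(-3*B + (3 - 3)) = √(-3*B + 0) = √(-3*B) = √3*√(-B))
(77 + X)*Y(-6) = (77 - ¼)*(√3*√(-1*(-6))) = 307*(√3*√6)/4 = 307*(3*√2)/4 = 921*√2/4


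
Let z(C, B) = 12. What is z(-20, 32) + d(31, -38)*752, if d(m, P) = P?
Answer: -28564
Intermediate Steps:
z(-20, 32) + d(31, -38)*752 = 12 - 38*752 = 12 - 28576 = -28564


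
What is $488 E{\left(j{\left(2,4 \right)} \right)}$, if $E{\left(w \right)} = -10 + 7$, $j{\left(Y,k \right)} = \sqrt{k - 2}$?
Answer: $-1464$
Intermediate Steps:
$j{\left(Y,k \right)} = \sqrt{-2 + k}$
$E{\left(w \right)} = -3$
$488 E{\left(j{\left(2,4 \right)} \right)} = 488 \left(-3\right) = -1464$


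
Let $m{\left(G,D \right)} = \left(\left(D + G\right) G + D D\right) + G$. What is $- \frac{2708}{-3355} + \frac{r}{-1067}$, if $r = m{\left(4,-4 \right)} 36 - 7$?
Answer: $\frac{45211}{325435} \approx 0.13892$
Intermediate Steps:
$m{\left(G,D \right)} = G + D^{2} + G \left(D + G\right)$ ($m{\left(G,D \right)} = \left(G \left(D + G\right) + D^{2}\right) + G = \left(D^{2} + G \left(D + G\right)\right) + G = G + D^{2} + G \left(D + G\right)$)
$r = 713$ ($r = \left(4 + \left(-4\right)^{2} + 4^{2} - 16\right) 36 - 7 = \left(4 + 16 + 16 - 16\right) 36 - 7 = 20 \cdot 36 - 7 = 720 - 7 = 713$)
$- \frac{2708}{-3355} + \frac{r}{-1067} = - \frac{2708}{-3355} + \frac{713}{-1067} = \left(-2708\right) \left(- \frac{1}{3355}\right) + 713 \left(- \frac{1}{1067}\right) = \frac{2708}{3355} - \frac{713}{1067} = \frac{45211}{325435}$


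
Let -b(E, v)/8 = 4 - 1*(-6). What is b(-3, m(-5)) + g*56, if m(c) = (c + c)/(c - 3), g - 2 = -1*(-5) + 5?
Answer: 592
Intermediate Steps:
g = 12 (g = 2 + (-1*(-5) + 5) = 2 + (5 + 5) = 2 + 10 = 12)
m(c) = 2*c/(-3 + c) (m(c) = (2*c)/(-3 + c) = 2*c/(-3 + c))
b(E, v) = -80 (b(E, v) = -8*(4 - 1*(-6)) = -8*(4 + 6) = -8*10 = -80)
b(-3, m(-5)) + g*56 = -80 + 12*56 = -80 + 672 = 592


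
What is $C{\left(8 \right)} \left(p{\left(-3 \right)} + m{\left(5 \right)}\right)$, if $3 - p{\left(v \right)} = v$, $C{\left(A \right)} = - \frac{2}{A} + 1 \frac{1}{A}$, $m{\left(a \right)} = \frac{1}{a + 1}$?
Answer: $- \frac{37}{48} \approx -0.77083$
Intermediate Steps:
$m{\left(a \right)} = \frac{1}{1 + a}$
$C{\left(A \right)} = - \frac{1}{A}$ ($C{\left(A \right)} = - \frac{2}{A} + \frac{1}{A} = - \frac{1}{A}$)
$p{\left(v \right)} = 3 - v$
$C{\left(8 \right)} \left(p{\left(-3 \right)} + m{\left(5 \right)}\right) = - \frac{1}{8} \left(\left(3 - -3\right) + \frac{1}{1 + 5}\right) = \left(-1\right) \frac{1}{8} \left(\left(3 + 3\right) + \frac{1}{6}\right) = - \frac{6 + \frac{1}{6}}{8} = \left(- \frac{1}{8}\right) \frac{37}{6} = - \frac{37}{48}$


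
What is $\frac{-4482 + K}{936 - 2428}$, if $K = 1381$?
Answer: $\frac{3101}{1492} \approx 2.0784$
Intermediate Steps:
$\frac{-4482 + K}{936 - 2428} = \frac{-4482 + 1381}{936 - 2428} = - \frac{3101}{-1492} = \left(-3101\right) \left(- \frac{1}{1492}\right) = \frac{3101}{1492}$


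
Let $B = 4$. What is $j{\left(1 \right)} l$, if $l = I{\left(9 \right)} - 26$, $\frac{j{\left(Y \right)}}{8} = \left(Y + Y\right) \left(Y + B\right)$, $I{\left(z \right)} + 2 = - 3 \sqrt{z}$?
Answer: $-2960$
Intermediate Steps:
$I{\left(z \right)} = -2 - 3 \sqrt{z}$
$j{\left(Y \right)} = 16 Y \left(4 + Y\right)$ ($j{\left(Y \right)} = 8 \left(Y + Y\right) \left(Y + 4\right) = 8 \cdot 2 Y \left(4 + Y\right) = 16 Y \left(4 + Y\right)$)
$l = -37$ ($l = \left(-2 - 3 \sqrt{9}\right) - 26 = \left(-2 - 9\right) - 26 = -11 - 26 = -37$)
$j{\left(1 \right)} l = 16 \cdot 1 \left(4 + 1\right) \left(-37\right) = 16 \cdot 1 \cdot 5 \left(-37\right) = 80 \left(-37\right) = -2960$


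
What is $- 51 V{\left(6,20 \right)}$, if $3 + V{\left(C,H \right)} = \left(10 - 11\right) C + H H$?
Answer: $-19941$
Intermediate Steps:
$V{\left(C,H \right)} = -3 + H^{2} - C$ ($V{\left(C,H \right)} = -3 + \left(\left(10 - 11\right) C + H H\right) = -3 + \left(\left(10 - 11\right) C + H^{2}\right) = -3 - \left(C - H^{2}\right) = -3 + H^{2} - C$)
$- 51 V{\left(6,20 \right)} = - 51 \left(-3 + 20^{2} - 6\right) = - 51 \left(-3 + 400 - 6\right) = \left(-51\right) 391 = -19941$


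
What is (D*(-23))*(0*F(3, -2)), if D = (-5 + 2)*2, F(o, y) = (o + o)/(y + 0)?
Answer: 0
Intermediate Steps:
F(o, y) = 2*o/y (F(o, y) = (2*o)/y = 2*o/y)
D = -6 (D = -3*2 = -6)
(D*(-23))*(0*F(3, -2)) = (-6*(-23))*(0*(2*3/(-2))) = 138*(0*(2*3*(-½))) = 138*(0*(-3)) = 138*0 = 0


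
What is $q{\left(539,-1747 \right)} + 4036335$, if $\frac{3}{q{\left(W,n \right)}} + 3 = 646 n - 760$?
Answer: $\frac{4558334023872}{1129325} \approx 4.0363 \cdot 10^{6}$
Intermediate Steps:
$q{\left(W,n \right)} = \frac{3}{-763 + 646 n}$ ($q{\left(W,n \right)} = \frac{3}{-3 + \left(646 n - 760\right)} = \frac{3}{-3 + \left(-760 + 646 n\right)} = \frac{3}{-763 + 646 n}$)
$q{\left(539,-1747 \right)} + 4036335 = \frac{3}{-763 + 646 \left(-1747\right)} + 4036335 = \frac{3}{-763 - 1128562} + 4036335 = \frac{3}{-1129325} + 4036335 = 3 \left(- \frac{1}{1129325}\right) + 4036335 = - \frac{3}{1129325} + 4036335 = \frac{4558334023872}{1129325}$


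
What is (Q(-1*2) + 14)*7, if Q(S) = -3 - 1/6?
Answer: 455/6 ≈ 75.833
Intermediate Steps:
Q(S) = -19/6 (Q(S) = -3 - 1/6 = -19/6)
(Q(-1*2) + 14)*7 = (-19/6 + 14)*7 = (65/6)*7 = 455/6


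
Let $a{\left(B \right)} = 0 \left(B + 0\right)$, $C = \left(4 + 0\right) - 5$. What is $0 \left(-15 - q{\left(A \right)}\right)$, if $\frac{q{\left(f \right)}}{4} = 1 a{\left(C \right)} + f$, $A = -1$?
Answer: $0$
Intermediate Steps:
$C = -1$ ($C = 4 - 5 = -1$)
$a{\left(B \right)} = 0$ ($a{\left(B \right)} = 0 B = 0$)
$q{\left(f \right)} = 4 f$ ($q{\left(f \right)} = 4 \left(1 \cdot 0 + f\right) = 4 \left(0 + f\right) = 4 f$)
$0 \left(-15 - q{\left(A \right)}\right) = 0 \left(-15 - 4 \left(-1\right)\right) = 0 \left(-15 - -4\right) = 0 \left(-15 + 4\right) = 0 \left(-11\right) = 0$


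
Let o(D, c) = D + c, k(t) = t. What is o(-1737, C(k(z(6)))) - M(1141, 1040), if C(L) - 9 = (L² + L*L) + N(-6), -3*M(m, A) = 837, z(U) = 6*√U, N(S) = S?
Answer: -1023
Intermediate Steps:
M(m, A) = -279 (M(m, A) = -⅓*837 = -279)
C(L) = 3 + 2*L² (C(L) = 9 + ((L² + L*L) - 6) = 9 + ((L² + L²) - 6) = 9 + (2*L² - 6) = 9 + (-6 + 2*L²) = 3 + 2*L²)
o(-1737, C(k(z(6)))) - M(1141, 1040) = (-1737 + (3 + 2*(6*√6)²)) - 1*(-279) = (-1737 + (3 + 2*216)) + 279 = (-1737 + (3 + 432)) + 279 = (-1737 + 435) + 279 = -1302 + 279 = -1023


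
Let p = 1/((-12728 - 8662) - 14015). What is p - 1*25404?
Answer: -899428621/35405 ≈ -25404.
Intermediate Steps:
p = -1/35405 (p = 1/(-21390 - 14015) = 1/(-35405) = -1/35405 ≈ -2.8245e-5)
p - 1*25404 = -1/35405 - 1*25404 = -1/35405 - 25404 = -899428621/35405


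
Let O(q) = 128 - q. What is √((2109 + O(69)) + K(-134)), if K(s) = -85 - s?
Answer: √2217 ≈ 47.085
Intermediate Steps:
√((2109 + O(69)) + K(-134)) = √((2109 + (128 - 1*69)) + (-85 - 1*(-134))) = √((2109 + (128 - 69)) + (-85 + 134)) = √((2109 + 59) + 49) = √(2168 + 49) = √2217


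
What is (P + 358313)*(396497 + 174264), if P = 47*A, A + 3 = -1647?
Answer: 160248570643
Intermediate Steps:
A = -1650 (A = -3 - 1647 = -1650)
P = -77550 (P = 47*(-1650) = -77550)
(P + 358313)*(396497 + 174264) = (-77550 + 358313)*(396497 + 174264) = 280763*570761 = 160248570643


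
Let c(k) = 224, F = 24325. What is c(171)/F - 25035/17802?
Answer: -28808987/20620650 ≈ -1.3971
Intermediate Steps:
c(171)/F - 25035/17802 = 224/24325 - 25035/17802 = 224*(1/24325) - 25035*1/17802 = 32/3475 - 8345/5934 = -28808987/20620650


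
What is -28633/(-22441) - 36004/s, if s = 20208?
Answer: -57337525/113371932 ≈ -0.50575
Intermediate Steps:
-28633/(-22441) - 36004/s = -28633/(-22441) - 36004/20208 = -28633*(-1/22441) - 36004*1/20208 = 28633/22441 - 9001/5052 = -57337525/113371932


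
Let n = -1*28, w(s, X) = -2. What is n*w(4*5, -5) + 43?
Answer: 99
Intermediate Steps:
n = -28
n*w(4*5, -5) + 43 = -28*(-2) + 43 = 56 + 43 = 99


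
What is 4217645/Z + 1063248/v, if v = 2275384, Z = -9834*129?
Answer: -1030992552919/360815035878 ≈ -2.8574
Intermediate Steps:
Z = -1268586
4217645/Z + 1063248/v = 4217645/(-1268586) + 1063248/2275384 = 4217645*(-1/1268586) + 1063248*(1/2275384) = -4217645/1268586 + 132906/284423 = -1030992552919/360815035878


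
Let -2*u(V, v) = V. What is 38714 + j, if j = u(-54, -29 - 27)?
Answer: 38741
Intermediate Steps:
u(V, v) = -V/2
j = 27 (j = -1/2*(-54) = 27)
38714 + j = 38714 + 27 = 38741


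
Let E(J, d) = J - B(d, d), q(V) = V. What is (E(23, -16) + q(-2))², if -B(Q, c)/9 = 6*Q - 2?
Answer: 741321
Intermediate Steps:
B(Q, c) = 18 - 54*Q (B(Q, c) = -9*(6*Q - 2) = -9*(-2 + 6*Q) = 18 - 54*Q)
E(J, d) = -18 + J + 54*d (E(J, d) = J - (18 - 54*d) = J + (-18 + 54*d) = -18 + J + 54*d)
(E(23, -16) + q(-2))² = ((-18 + 23 + 54*(-16)) - 2)² = ((-18 + 23 - 864) - 2)² = (-859 - 2)² = (-861)² = 741321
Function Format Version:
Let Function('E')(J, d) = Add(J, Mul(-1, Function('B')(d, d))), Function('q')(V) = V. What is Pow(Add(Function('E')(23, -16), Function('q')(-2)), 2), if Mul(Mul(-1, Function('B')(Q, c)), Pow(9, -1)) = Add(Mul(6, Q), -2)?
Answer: 741321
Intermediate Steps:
Function('B')(Q, c) = Add(18, Mul(-54, Q)) (Function('B')(Q, c) = Mul(-9, Add(Mul(6, Q), -2)) = Mul(-9, Add(-2, Mul(6, Q))) = Add(18, Mul(-54, Q)))
Function('E')(J, d) = Add(-18, J, Mul(54, d)) (Function('E')(J, d) = Add(J, Mul(-1, Add(18, Mul(-54, d)))) = Add(J, Add(-18, Mul(54, d))) = Add(-18, J, Mul(54, d)))
Pow(Add(Function('E')(23, -16), Function('q')(-2)), 2) = Pow(Add(Add(-18, 23, Mul(54, -16)), -2), 2) = Pow(Add(Add(-18, 23, -864), -2), 2) = Pow(Add(-859, -2), 2) = Pow(-861, 2) = 741321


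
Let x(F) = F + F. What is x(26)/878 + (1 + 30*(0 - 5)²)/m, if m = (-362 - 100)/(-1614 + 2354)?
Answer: -121978924/101409 ≈ -1202.8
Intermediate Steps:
x(F) = 2*F
m = -231/370 (m = -462/740 = -462*1/740 = -231/370 ≈ -0.62432)
x(26)/878 + (1 + 30*(0 - 5)²)/m = (2*26)/878 + (1 + 30*(0 - 5)²)/(-231/370) = 52*(1/878) + (1 + 30*(-5)²)*(-370/231) = 26/439 + (1 + 30*25)*(-370/231) = 26/439 + (1 + 750)*(-370/231) = 26/439 + 751*(-370/231) = 26/439 - 277870/231 = -121978924/101409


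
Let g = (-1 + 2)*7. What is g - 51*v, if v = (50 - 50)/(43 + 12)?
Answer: 7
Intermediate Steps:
v = 0 (v = 0/55 = 0*(1/55) = 0)
g = 7 (g = 1*7 = 7)
g - 51*v = 7 - 51*0 = 7 + 0 = 7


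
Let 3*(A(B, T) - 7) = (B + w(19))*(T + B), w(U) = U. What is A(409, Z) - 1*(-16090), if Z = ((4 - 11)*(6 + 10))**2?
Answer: 5592175/3 ≈ 1.8641e+6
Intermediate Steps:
Z = 12544 (Z = (-7*16)**2 = (-112)**2 = 12544)
A(B, T) = 7 + (19 + B)*(B + T)/3 (A(B, T) = 7 + ((B + 19)*(T + B))/3 = 7 + ((19 + B)*(B + T))/3 = 7 + (19 + B)*(B + T)/3)
A(409, Z) - 1*(-16090) = (7 + (1/3)*409**2 + (19/3)*409 + (19/3)*12544 + (1/3)*409*12544) - 1*(-16090) = (7 + (1/3)*167281 + 7771/3 + 238336/3 + 5130496/3) + 16090 = (7 + 167281/3 + 7771/3 + 238336/3 + 5130496/3) + 16090 = 5543905/3 + 16090 = 5592175/3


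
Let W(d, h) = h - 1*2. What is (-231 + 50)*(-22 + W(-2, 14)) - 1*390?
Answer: 1420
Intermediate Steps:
W(d, h) = -2 + h (W(d, h) = h - 2 = -2 + h)
(-231 + 50)*(-22 + W(-2, 14)) - 1*390 = (-231 + 50)*(-22 + (-2 + 14)) - 1*390 = -181*(-22 + 12) - 390 = -181*(-10) - 390 = 1810 - 390 = 1420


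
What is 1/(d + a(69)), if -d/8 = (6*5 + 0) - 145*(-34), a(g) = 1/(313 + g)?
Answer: -382/15157759 ≈ -2.5202e-5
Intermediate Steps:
d = -39680 (d = -8*((6*5 + 0) - 145*(-34)) = -8*((30 + 0) + 4930) = -8*(30 + 4930) = -8*4960 = -39680)
1/(d + a(69)) = 1/(-39680 + 1/(313 + 69)) = 1/(-39680 + 1/382) = 1/(-15157759/382) = -382/15157759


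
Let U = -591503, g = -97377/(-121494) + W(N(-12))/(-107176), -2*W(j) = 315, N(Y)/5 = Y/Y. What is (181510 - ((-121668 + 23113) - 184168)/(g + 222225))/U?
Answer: -15916094907239005654/51866849755929284687 ≈ -0.30686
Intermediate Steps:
N(Y) = 5 (N(Y) = 5*(Y/Y) = 5*1 = 5)
W(j) = -315/2 (W(j) = -½*315 = -315/2)
g = 3485204219/4340413648 (g = -97377/(-121494) - 315/2/(-107176) = -97377*(-1/121494) - 315/2*(-1/107176) = 32459/40498 + 315/214352 = 3485204219/4340413648 ≈ 0.80297)
(181510 - ((-121668 + 23113) - 184168)/(g + 222225))/U = (181510 - ((-121668 + 23113) - 184168)/(3485204219/4340413648 + 222225))/(-591503) = (181510 - (-98555 - 184168)/964551908131019/4340413648)*(-1/591503) = (181510 - (-282723)*4340413648/964551908131019)*(-1/591503) = (181510 - 1*(-1227134767803504/964551908131019))*(-1/591503) = (181510 + 1227134767803504/964551908131019)*(-1/591503) = (175077043979629062194/964551908131019)*(-1/591503) = -15916094907239005654/51866849755929284687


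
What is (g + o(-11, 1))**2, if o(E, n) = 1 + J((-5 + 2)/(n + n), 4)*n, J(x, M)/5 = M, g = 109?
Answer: 16900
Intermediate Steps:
J(x, M) = 5*M
o(E, n) = 1 + 20*n (o(E, n) = 1 + (5*4)*n = 1 + 20*n)
(g + o(-11, 1))**2 = (109 + (1 + 20*1))**2 = (109 + (1 + 20))**2 = (109 + 21)**2 = 130**2 = 16900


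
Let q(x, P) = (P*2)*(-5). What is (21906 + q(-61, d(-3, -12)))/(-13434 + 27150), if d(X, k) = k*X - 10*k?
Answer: 3391/2286 ≈ 1.4834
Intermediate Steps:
d(X, k) = -10*k + X*k (d(X, k) = X*k - 10*k = -10*k + X*k)
q(x, P) = -10*P (q(x, P) = (2*P)*(-5) = -10*P)
(21906 + q(-61, d(-3, -12)))/(-13434 + 27150) = (21906 - (-120)*(-10 - 3))/(-13434 + 27150) = (21906 - (-120)*(-13))/13716 = (21906 - 10*156)*(1/13716) = (21906 - 1560)*(1/13716) = 20346*(1/13716) = 3391/2286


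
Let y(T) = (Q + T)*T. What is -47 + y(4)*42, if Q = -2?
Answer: 289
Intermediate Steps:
y(T) = T*(-2 + T) (y(T) = (-2 + T)*T = T*(-2 + T))
-47 + y(4)*42 = -47 + (4*(-2 + 4))*42 = -47 + (4*2)*42 = -47 + 8*42 = -47 + 336 = 289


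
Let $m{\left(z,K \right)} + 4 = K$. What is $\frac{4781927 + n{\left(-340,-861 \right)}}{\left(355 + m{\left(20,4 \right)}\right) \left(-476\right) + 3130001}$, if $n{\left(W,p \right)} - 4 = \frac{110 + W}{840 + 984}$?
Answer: $\frac{4361120957}{2700451152} \approx 1.615$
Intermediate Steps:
$n{\left(W,p \right)} = \frac{3703}{912} + \frac{W}{1824}$ ($n{\left(W,p \right)} = 4 + \frac{110 + W}{840 + 984} = 4 + \frac{110 + W}{1824} = 4 + \left(110 + W\right) \frac{1}{1824} = 4 + \left(\frac{55}{912} + \frac{W}{1824}\right) = \frac{3703}{912} + \frac{W}{1824}$)
$m{\left(z,K \right)} = -4 + K$
$\frac{4781927 + n{\left(-340,-861 \right)}}{\left(355 + m{\left(20,4 \right)}\right) \left(-476\right) + 3130001} = \frac{4781927 + \left(\frac{3703}{912} + \frac{1}{1824} \left(-340\right)\right)}{\left(355 + \left(-4 + 4\right)\right) \left(-476\right) + 3130001} = \frac{4781927 + \left(\frac{3703}{912} - \frac{85}{456}\right)}{\left(355 + 0\right) \left(-476\right) + 3130001} = \frac{4781927 + \frac{3533}{912}}{355 \left(-476\right) + 3130001} = \frac{4361120957}{912 \left(-168980 + 3130001\right)} = \frac{4361120957}{912 \cdot 2961021} = \frac{4361120957}{912} \cdot \frac{1}{2961021} = \frac{4361120957}{2700451152}$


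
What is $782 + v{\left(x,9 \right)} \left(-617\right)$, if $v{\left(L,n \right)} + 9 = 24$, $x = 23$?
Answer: $-8473$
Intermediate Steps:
$v{\left(L,n \right)} = 15$ ($v{\left(L,n \right)} = -9 + 24 = 15$)
$782 + v{\left(x,9 \right)} \left(-617\right) = 782 + 15 \left(-617\right) = 782 - 9255 = -8473$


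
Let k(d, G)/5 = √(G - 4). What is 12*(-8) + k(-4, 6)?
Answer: -96 + 5*√2 ≈ -88.929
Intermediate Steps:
k(d, G) = 5*√(-4 + G) (k(d, G) = 5*√(G - 4) = 5*√(-4 + G))
12*(-8) + k(-4, 6) = 12*(-8) + 5*√(-4 + 6) = -96 + 5*√2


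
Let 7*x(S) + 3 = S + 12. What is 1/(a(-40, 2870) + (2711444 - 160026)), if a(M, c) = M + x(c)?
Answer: 7/17862525 ≈ 3.9188e-7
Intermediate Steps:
x(S) = 9/7 + S/7 (x(S) = -3/7 + (S + 12)/7 = -3/7 + (12 + S)/7 = -3/7 + (12/7 + S/7) = 9/7 + S/7)
a(M, c) = 9/7 + M + c/7 (a(M, c) = M + (9/7 + c/7) = 9/7 + M + c/7)
1/(a(-40, 2870) + (2711444 - 160026)) = 1/((9/7 - 40 + (⅐)*2870) + (2711444 - 160026)) = 1/((9/7 - 40 + 410) + 2551418) = 1/(2599/7 + 2551418) = 1/(17862525/7) = 7/17862525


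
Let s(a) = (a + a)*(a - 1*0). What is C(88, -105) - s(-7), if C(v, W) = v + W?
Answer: -115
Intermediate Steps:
s(a) = 2*a² (s(a) = (2*a)*(a + 0) = (2*a)*a = 2*a²)
C(v, W) = W + v
C(88, -105) - s(-7) = (-105 + 88) - 2*(-7)² = -17 - 2*49 = -17 - 1*98 = -17 - 98 = -115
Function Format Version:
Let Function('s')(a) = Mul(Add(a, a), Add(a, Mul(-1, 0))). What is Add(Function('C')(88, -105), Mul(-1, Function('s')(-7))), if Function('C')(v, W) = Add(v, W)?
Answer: -115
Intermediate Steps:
Function('s')(a) = Mul(2, Pow(a, 2)) (Function('s')(a) = Mul(Mul(2, a), Add(a, 0)) = Mul(Mul(2, a), a) = Mul(2, Pow(a, 2)))
Function('C')(v, W) = Add(W, v)
Add(Function('C')(88, -105), Mul(-1, Function('s')(-7))) = Add(Add(-105, 88), Mul(-1, Mul(2, Pow(-7, 2)))) = Add(-17, Mul(-1, Mul(2, 49))) = Add(-17, Mul(-1, 98)) = Add(-17, -98) = -115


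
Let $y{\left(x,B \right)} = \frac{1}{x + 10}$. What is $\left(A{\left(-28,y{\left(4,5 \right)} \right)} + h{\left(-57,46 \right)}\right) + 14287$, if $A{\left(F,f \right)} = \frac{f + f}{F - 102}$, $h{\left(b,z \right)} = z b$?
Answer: $\frac{10615149}{910} \approx 11665.0$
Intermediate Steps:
$h{\left(b,z \right)} = b z$
$y{\left(x,B \right)} = \frac{1}{10 + x}$
$A{\left(F,f \right)} = \frac{2 f}{-102 + F}$
$\left(A{\left(-28,y{\left(4,5 \right)} \right)} + h{\left(-57,46 \right)}\right) + 14287 = \left(\frac{2}{\left(10 + 4\right) \left(-102 - 28\right)} - 2622\right) + 14287 = \left(\frac{2}{14 \left(-130\right)} - 2622\right) + 14287 = \left(2 \cdot \frac{1}{14} \left(- \frac{1}{130}\right) - 2622\right) + 14287 = \left(- \frac{1}{910} - 2622\right) + 14287 = - \frac{2386021}{910} + 14287 = \frac{10615149}{910}$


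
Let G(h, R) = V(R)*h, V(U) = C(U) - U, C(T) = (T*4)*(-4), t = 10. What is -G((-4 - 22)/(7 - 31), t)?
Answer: 1105/6 ≈ 184.17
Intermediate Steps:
C(T) = -16*T (C(T) = (4*T)*(-4) = -16*T)
V(U) = -17*U (V(U) = -16*U - U = -17*U)
G(h, R) = -17*R*h (G(h, R) = (-17*R)*h = -17*R*h)
-G((-4 - 22)/(7 - 31), t) = -(-17)*10*(-4 - 22)/(7 - 31) = -(-17)*10*(-26/(-24)) = -(-17)*10*(-26*(-1/24)) = -(-17)*10*13/12 = -1*(-1105/6) = 1105/6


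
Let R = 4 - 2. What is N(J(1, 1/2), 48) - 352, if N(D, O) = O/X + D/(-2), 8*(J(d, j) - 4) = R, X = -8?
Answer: -2881/8 ≈ -360.13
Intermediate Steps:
R = 2
J(d, j) = 17/4 (J(d, j) = 4 + (⅛)*2 = 4 + ¼ = 17/4)
N(D, O) = -D/2 - O/8 (N(D, O) = O/(-8) + D/(-2) = O*(-⅛) + D*(-½) = -O/8 - D/2 = -D/2 - O/8)
N(J(1, 1/2), 48) - 352 = (-½*17/4 - ⅛*48) - 352 = (-17/8 - 6) - 352 = -65/8 - 352 = -2881/8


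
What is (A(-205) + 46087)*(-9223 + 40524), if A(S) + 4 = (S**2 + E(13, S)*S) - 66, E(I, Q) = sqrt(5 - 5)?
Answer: 2755802642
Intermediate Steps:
E(I, Q) = 0 (E(I, Q) = sqrt(0) = 0)
A(S) = -70 + S**2 (A(S) = -4 + ((S**2 + 0*S) - 66) = -4 + ((S**2 + 0) - 66) = -4 + (S**2 - 66) = -4 + (-66 + S**2) = -70 + S**2)
(A(-205) + 46087)*(-9223 + 40524) = ((-70 + (-205)**2) + 46087)*(-9223 + 40524) = ((-70 + 42025) + 46087)*31301 = (41955 + 46087)*31301 = 88042*31301 = 2755802642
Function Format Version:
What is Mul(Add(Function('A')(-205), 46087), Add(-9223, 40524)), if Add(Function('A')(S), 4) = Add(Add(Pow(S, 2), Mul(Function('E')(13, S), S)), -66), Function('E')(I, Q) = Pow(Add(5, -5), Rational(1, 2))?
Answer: 2755802642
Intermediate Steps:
Function('E')(I, Q) = 0 (Function('E')(I, Q) = Pow(0, Rational(1, 2)) = 0)
Function('A')(S) = Add(-70, Pow(S, 2)) (Function('A')(S) = Add(-4, Add(Add(Pow(S, 2), Mul(0, S)), -66)) = Add(-4, Add(Add(Pow(S, 2), 0), -66)) = Add(-4, Add(Pow(S, 2), -66)) = Add(-4, Add(-66, Pow(S, 2))) = Add(-70, Pow(S, 2)))
Mul(Add(Function('A')(-205), 46087), Add(-9223, 40524)) = Mul(Add(Add(-70, Pow(-205, 2)), 46087), Add(-9223, 40524)) = Mul(Add(Add(-70, 42025), 46087), 31301) = Mul(Add(41955, 46087), 31301) = Mul(88042, 31301) = 2755802642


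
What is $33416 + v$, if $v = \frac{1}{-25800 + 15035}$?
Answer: $\frac{359723239}{10765} \approx 33416.0$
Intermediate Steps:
$v = - \frac{1}{10765}$ ($v = \frac{1}{-10765} = - \frac{1}{10765} \approx -9.2894 \cdot 10^{-5}$)
$33416 + v = 33416 - \frac{1}{10765} = \frac{359723239}{10765}$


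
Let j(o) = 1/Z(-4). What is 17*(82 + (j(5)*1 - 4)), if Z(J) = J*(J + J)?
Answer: 42449/32 ≈ 1326.5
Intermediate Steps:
Z(J) = 2*J² (Z(J) = J*(2*J) = 2*J²)
j(o) = 1/32 (j(o) = 1/(2*(-4)²) = 1/(2*16) = 1/32)
17*(82 + (j(5)*1 - 4)) = 17*(82 + ((1/32)*1 - 4)) = 17*(82 + (1/32 - 4)) = 17*(82 - 127/32) = 17*(2497/32) = 42449/32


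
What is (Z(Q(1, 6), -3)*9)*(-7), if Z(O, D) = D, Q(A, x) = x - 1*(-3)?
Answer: 189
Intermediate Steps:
Q(A, x) = 3 + x (Q(A, x) = x + 3 = 3 + x)
(Z(Q(1, 6), -3)*9)*(-7) = -3*9*(-7) = -27*(-7) = 189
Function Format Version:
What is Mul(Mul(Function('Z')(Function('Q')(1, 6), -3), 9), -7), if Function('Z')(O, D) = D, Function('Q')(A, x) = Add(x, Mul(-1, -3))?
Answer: 189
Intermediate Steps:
Function('Q')(A, x) = Add(3, x) (Function('Q')(A, x) = Add(x, 3) = Add(3, x))
Mul(Mul(Function('Z')(Function('Q')(1, 6), -3), 9), -7) = Mul(Mul(-3, 9), -7) = Mul(-27, -7) = 189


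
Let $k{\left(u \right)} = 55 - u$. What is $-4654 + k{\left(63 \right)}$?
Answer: $-4662$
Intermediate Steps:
$-4654 + k{\left(63 \right)} = -4654 + \left(55 - 63\right) = -4654 - 8 = -4662$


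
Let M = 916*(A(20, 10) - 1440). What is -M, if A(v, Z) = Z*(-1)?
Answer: 1328200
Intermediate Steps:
A(v, Z) = -Z
M = -1328200 (M = 916*(-1*10 - 1440) = 916*(-10 - 1440) = 916*(-1450) = -1328200)
-M = -1*(-1328200) = 1328200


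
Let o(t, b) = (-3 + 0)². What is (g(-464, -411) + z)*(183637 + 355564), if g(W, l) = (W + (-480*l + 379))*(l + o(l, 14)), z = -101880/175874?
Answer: -3758757343607714370/87937 ≈ -4.2744e+13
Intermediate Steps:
z = -50940/87937 (z = -101880*1/175874 = -50940/87937 ≈ -0.57928)
o(t, b) = 9 (o(t, b) = (-3)² = 9)
g(W, l) = (9 + l)*(379 + W - 480*l) (g(W, l) = (W + (-480*l + 379))*(l + 9) = (W + (379 - 480*l))*(9 + l) = (379 + W - 480*l)*(9 + l) = (9 + l)*(379 + W - 480*l))
(g(-464, -411) + z)*(183637 + 355564) = ((3411 - 3941*(-411) - 480*(-411)² + 9*(-464) - 464*(-411)) - 50940/87937)*(183637 + 355564) = ((3411 + 1619751 - 480*168921 - 4176 + 190704) - 50940/87937)*539201 = ((3411 + 1619751 - 81082080 - 4176 + 190704) - 50940/87937)*539201 = (-79272390 - 50940/87937)*539201 = -6970976210370/87937*539201 = -3758757343607714370/87937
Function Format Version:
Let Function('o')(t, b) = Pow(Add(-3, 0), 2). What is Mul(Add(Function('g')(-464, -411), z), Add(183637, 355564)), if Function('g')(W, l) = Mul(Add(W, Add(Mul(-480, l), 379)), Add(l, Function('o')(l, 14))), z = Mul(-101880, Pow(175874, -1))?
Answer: Rational(-3758757343607714370, 87937) ≈ -4.2744e+13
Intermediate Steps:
z = Rational(-50940, 87937) (z = Mul(-101880, Rational(1, 175874)) = Rational(-50940, 87937) ≈ -0.57928)
Function('o')(t, b) = 9 (Function('o')(t, b) = Pow(-3, 2) = 9)
Function('g')(W, l) = Mul(Add(9, l), Add(379, W, Mul(-480, l))) (Function('g')(W, l) = Mul(Add(W, Add(Mul(-480, l), 379)), Add(l, 9)) = Mul(Add(W, Add(379, Mul(-480, l))), Add(9, l)) = Mul(Add(379, W, Mul(-480, l)), Add(9, l)) = Mul(Add(9, l), Add(379, W, Mul(-480, l))))
Mul(Add(Function('g')(-464, -411), z), Add(183637, 355564)) = Mul(Add(Add(3411, Mul(-3941, -411), Mul(-480, Pow(-411, 2)), Mul(9, -464), Mul(-464, -411)), Rational(-50940, 87937)), Add(183637, 355564)) = Mul(Add(Add(3411, 1619751, Mul(-480, 168921), -4176, 190704), Rational(-50940, 87937)), 539201) = Mul(Add(Add(3411, 1619751, -81082080, -4176, 190704), Rational(-50940, 87937)), 539201) = Mul(Add(-79272390, Rational(-50940, 87937)), 539201) = Mul(Rational(-6970976210370, 87937), 539201) = Rational(-3758757343607714370, 87937)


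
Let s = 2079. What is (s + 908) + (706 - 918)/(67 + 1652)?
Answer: 5134441/1719 ≈ 2986.9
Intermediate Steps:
(s + 908) + (706 - 918)/(67 + 1652) = (2079 + 908) + (706 - 918)/(67 + 1652) = 2987 - 212/1719 = 5134441/1719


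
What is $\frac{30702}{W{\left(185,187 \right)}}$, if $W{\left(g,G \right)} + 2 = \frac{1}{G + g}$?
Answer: $- \frac{11421144}{743} \approx -15372.0$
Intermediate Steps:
$W{\left(g,G \right)} = -2 + \frac{1}{G + g}$
$\frac{30702}{W{\left(185,187 \right)}} = \frac{30702}{\frac{1}{187 + 185} \left(1 - 374 - 370\right)} = \frac{30702}{\frac{1}{372} \left(1 - 374 - 370\right)} = \frac{30702}{\frac{1}{372} \left(-743\right)} = \frac{30702}{- \frac{743}{372}} = 30702 \left(- \frac{372}{743}\right) = - \frac{11421144}{743}$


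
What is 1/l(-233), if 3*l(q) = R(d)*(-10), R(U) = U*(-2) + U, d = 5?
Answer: 3/50 ≈ 0.060000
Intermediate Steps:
R(U) = -U (R(U) = -2*U + U = -U)
l(q) = 50/3 (l(q) = (-1*5*(-10))/3 = (-5*(-10))/3 = (1/3)*50 = 50/3)
1/l(-233) = 1/(50/3) = 3/50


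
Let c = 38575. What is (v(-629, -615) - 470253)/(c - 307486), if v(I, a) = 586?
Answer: 469667/268911 ≈ 1.7466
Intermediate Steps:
(v(-629, -615) - 470253)/(c - 307486) = (586 - 470253)/(38575 - 307486) = -469667/(-268911) = -469667*(-1/268911) = 469667/268911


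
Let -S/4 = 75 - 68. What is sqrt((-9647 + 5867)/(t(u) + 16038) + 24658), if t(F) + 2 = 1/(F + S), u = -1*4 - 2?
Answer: sqrt(16621240871242)/25963 ≈ 157.03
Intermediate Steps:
S = -28 (S = -4*(75 - 68) = -4*7 = -28)
u = -6 (u = -4 - 2 = -6)
t(F) = -2 + 1/(-28 + F) (t(F) = -2 + 1/(F - 28) = -2 + 1/(-28 + F))
sqrt((-9647 + 5867)/(t(u) + 16038) + 24658) = sqrt((-9647 + 5867)/((57 - 2*(-6))/(-28 - 6) + 16038) + 24658) = sqrt(-3780/((57 + 12)/(-34) + 16038) + 24658) = sqrt(-3780/(-1/34*69 + 16038) + 24658) = sqrt(-3780/(-69/34 + 16038) + 24658) = sqrt(-3780/545223/34 + 24658) = sqrt(-3780*34/545223 + 24658) = sqrt(-6120/25963 + 24658) = sqrt(640189534/25963) = sqrt(16621240871242)/25963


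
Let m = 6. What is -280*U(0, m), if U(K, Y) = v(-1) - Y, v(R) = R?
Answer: 1960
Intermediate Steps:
U(K, Y) = -1 - Y
-280*U(0, m) = -280*(-1 - 1*6) = -280*(-1 - 6) = -280*(-7) = 1960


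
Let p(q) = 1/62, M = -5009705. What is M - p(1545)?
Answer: -310601711/62 ≈ -5.0097e+6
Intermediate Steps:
p(q) = 1/62
M - p(1545) = -5009705 - 1*1/62 = -5009705 - 1/62 = -310601711/62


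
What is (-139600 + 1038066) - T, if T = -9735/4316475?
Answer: 258547069139/287765 ≈ 8.9847e+5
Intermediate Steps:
T = -649/287765 (T = -9735*1/4316475 = -649/287765 ≈ -0.0022553)
(-139600 + 1038066) - T = (-139600 + 1038066) - 1*(-649/287765) = 898466 + 649/287765 = 258547069139/287765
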